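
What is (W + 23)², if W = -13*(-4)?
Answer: 5625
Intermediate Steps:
W = 52
(W + 23)² = (52 + 23)² = 75² = 5625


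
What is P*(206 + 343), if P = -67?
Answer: -36783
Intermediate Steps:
P*(206 + 343) = -67*(206 + 343) = -67*549 = -36783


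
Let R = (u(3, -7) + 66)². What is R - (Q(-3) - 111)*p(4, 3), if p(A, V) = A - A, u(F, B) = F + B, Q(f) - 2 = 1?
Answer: 3844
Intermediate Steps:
Q(f) = 3 (Q(f) = 2 + 1 = 3)
u(F, B) = B + F
p(A, V) = 0
R = 3844 (R = ((-7 + 3) + 66)² = (-4 + 66)² = 62² = 3844)
R - (Q(-3) - 111)*p(4, 3) = 3844 - (3 - 111)*0 = 3844 - (-108)*0 = 3844 - 1*0 = 3844 + 0 = 3844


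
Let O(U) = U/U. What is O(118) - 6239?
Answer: -6238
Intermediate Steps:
O(U) = 1
O(118) - 6239 = 1 - 6239 = -6238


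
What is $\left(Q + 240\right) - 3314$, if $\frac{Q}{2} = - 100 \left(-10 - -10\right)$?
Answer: $-3074$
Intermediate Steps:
$Q = 0$ ($Q = 2 \left(- 100 \left(-10 - -10\right)\right) = 2 \left(- 100 \left(-10 + 10\right)\right) = 2 \left(\left(-100\right) 0\right) = 2 \cdot 0 = 0$)
$\left(Q + 240\right) - 3314 = \left(0 + 240\right) - 3314 = 240 - 3314 = -3074$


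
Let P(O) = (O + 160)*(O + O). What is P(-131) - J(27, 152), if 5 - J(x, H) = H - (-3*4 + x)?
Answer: -7466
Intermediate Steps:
J(x, H) = -7 + x - H (J(x, H) = 5 - (H - (-3*4 + x)) = 5 - (H - (-12 + x)) = 5 - (H + (12 - x)) = 5 - (12 + H - x) = 5 + (-12 + x - H) = -7 + x - H)
P(O) = 2*O*(160 + O) (P(O) = (160 + O)*(2*O) = 2*O*(160 + O))
P(-131) - J(27, 152) = 2*(-131)*(160 - 131) - (-7 + 27 - 1*152) = 2*(-131)*29 - (-7 + 27 - 152) = -7598 - 1*(-132) = -7598 + 132 = -7466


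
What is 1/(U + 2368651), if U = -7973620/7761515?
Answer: 1552303/3676862458529 ≈ 4.2218e-7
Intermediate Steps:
U = -1594724/1552303 (U = -7973620*1/7761515 = -1594724/1552303 ≈ -1.0273)
1/(U + 2368651) = 1/(-1594724/1552303 + 2368651) = 1/(3676862458529/1552303) = 1552303/3676862458529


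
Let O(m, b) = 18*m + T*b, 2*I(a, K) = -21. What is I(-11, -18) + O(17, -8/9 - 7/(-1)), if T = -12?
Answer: 1333/6 ≈ 222.17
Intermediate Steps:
I(a, K) = -21/2 (I(a, K) = (1/2)*(-21) = -21/2)
O(m, b) = -12*b + 18*m (O(m, b) = 18*m - 12*b = -12*b + 18*m)
I(-11, -18) + O(17, -8/9 - 7/(-1)) = -21/2 + (-12*(-8/9 - 7/(-1)) + 18*17) = -21/2 + (-12*(-8*1/9 - 7*(-1)) + 306) = -21/2 + (-12*(-8/9 + 7) + 306) = -21/2 + (-12*55/9 + 306) = -21/2 + (-220/3 + 306) = -21/2 + 698/3 = 1333/6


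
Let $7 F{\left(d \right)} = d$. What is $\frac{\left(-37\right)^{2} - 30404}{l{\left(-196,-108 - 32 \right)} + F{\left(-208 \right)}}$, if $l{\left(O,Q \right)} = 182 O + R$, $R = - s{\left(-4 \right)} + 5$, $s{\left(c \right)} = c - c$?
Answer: $\frac{203245}{249877} \approx 0.81338$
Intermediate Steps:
$s{\left(c \right)} = 0$
$F{\left(d \right)} = \frac{d}{7}$
$R = 5$ ($R = \left(-1\right) 0 + 5 = 0 + 5 = 5$)
$l{\left(O,Q \right)} = 5 + 182 O$ ($l{\left(O,Q \right)} = 182 O + 5 = 5 + 182 O$)
$\frac{\left(-37\right)^{2} - 30404}{l{\left(-196,-108 - 32 \right)} + F{\left(-208 \right)}} = \frac{\left(-37\right)^{2} - 30404}{\left(5 + 182 \left(-196\right)\right) + \frac{1}{7} \left(-208\right)} = \frac{1369 - 30404}{\left(5 - 35672\right) - \frac{208}{7}} = - \frac{29035}{-35667 - \frac{208}{7}} = - \frac{29035}{- \frac{249877}{7}} = \left(-29035\right) \left(- \frac{7}{249877}\right) = \frac{203245}{249877}$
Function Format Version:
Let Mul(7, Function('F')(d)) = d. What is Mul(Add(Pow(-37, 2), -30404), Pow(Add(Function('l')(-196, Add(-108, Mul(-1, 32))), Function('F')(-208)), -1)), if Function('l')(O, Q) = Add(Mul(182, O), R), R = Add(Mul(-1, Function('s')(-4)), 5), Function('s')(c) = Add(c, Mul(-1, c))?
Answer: Rational(203245, 249877) ≈ 0.81338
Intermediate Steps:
Function('s')(c) = 0
Function('F')(d) = Mul(Rational(1, 7), d)
R = 5 (R = Add(Mul(-1, 0), 5) = Add(0, 5) = 5)
Function('l')(O, Q) = Add(5, Mul(182, O)) (Function('l')(O, Q) = Add(Mul(182, O), 5) = Add(5, Mul(182, O)))
Mul(Add(Pow(-37, 2), -30404), Pow(Add(Function('l')(-196, Add(-108, Mul(-1, 32))), Function('F')(-208)), -1)) = Mul(Add(Pow(-37, 2), -30404), Pow(Add(Add(5, Mul(182, -196)), Mul(Rational(1, 7), -208)), -1)) = Mul(Add(1369, -30404), Pow(Add(Add(5, -35672), Rational(-208, 7)), -1)) = Mul(-29035, Pow(Add(-35667, Rational(-208, 7)), -1)) = Mul(-29035, Pow(Rational(-249877, 7), -1)) = Mul(-29035, Rational(-7, 249877)) = Rational(203245, 249877)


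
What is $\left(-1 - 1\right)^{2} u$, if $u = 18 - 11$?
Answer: $28$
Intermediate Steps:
$u = 7$ ($u = 18 - 11 = 7$)
$\left(-1 - 1\right)^{2} u = \left(-1 - 1\right)^{2} \cdot 7 = \left(-2\right)^{2} \cdot 7 = 4 \cdot 7 = 28$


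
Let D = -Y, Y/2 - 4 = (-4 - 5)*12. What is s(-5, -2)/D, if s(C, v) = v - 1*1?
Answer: -3/208 ≈ -0.014423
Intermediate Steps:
Y = -208 (Y = 8 + 2*((-4 - 5)*12) = 8 + 2*(-9*12) = 8 + 2*(-108) = 8 - 216 = -208)
s(C, v) = -1 + v (s(C, v) = v - 1 = -1 + v)
D = 208 (D = -1*(-208) = 208)
s(-5, -2)/D = (-1 - 2)/208 = (1/208)*(-3) = -3/208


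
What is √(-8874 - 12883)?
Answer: I*√21757 ≈ 147.5*I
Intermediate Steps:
√(-8874 - 12883) = √(-21757) = I*√21757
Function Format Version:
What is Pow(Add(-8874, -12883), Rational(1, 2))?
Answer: Mul(I, Pow(21757, Rational(1, 2))) ≈ Mul(147.50, I)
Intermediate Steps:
Pow(Add(-8874, -12883), Rational(1, 2)) = Pow(-21757, Rational(1, 2)) = Mul(I, Pow(21757, Rational(1, 2)))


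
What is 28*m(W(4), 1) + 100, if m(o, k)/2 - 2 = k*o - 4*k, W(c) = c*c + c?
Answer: 1108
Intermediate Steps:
W(c) = c + c² (W(c) = c² + c = c + c²)
m(o, k) = 4 - 8*k + 2*k*o (m(o, k) = 4 + 2*(k*o - 4*k) = 4 + 2*(-4*k + k*o) = 4 + (-8*k + 2*k*o) = 4 - 8*k + 2*k*o)
28*m(W(4), 1) + 100 = 28*(4 - 8*1 + 2*1*(4*(1 + 4))) + 100 = 28*(4 - 8 + 2*1*(4*5)) + 100 = 28*(4 - 8 + 2*1*20) + 100 = 28*(4 - 8 + 40) + 100 = 28*36 + 100 = 1008 + 100 = 1108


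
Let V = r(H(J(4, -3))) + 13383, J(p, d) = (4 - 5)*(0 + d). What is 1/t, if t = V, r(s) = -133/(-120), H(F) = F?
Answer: 120/1606093 ≈ 7.4715e-5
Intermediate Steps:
J(p, d) = -d
r(s) = 133/120 (r(s) = -133*(-1/120) = 133/120)
V = 1606093/120 (V = 133/120 + 13383 = 1606093/120 ≈ 13384.)
t = 1606093/120 ≈ 13384.
1/t = 1/(1606093/120) = 120/1606093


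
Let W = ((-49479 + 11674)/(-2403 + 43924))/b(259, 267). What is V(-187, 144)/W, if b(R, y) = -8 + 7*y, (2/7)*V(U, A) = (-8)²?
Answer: -17308610144/37805 ≈ -4.5784e+5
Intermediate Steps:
V(U, A) = 224 (V(U, A) = (7/2)*(-8)² = (7/2)*64 = 224)
W = -37805/77270581 (W = ((-49479 + 11674)/(-2403 + 43924))/(-8 + 7*267) = (-37805/41521)/(-8 + 1869) = -37805*1/41521/1861 = -37805/41521*1/1861 = -37805/77270581 ≈ -0.00048925)
V(-187, 144)/W = 224/(-37805/77270581) = 224*(-77270581/37805) = -17308610144/37805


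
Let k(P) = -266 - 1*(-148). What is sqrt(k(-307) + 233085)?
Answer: sqrt(232967) ≈ 482.67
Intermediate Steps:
k(P) = -118 (k(P) = -266 + 148 = -118)
sqrt(k(-307) + 233085) = sqrt(-118 + 233085) = sqrt(232967)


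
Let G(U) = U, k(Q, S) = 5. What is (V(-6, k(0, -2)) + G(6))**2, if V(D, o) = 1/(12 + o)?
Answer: 10609/289 ≈ 36.709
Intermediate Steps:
(V(-6, k(0, -2)) + G(6))**2 = (1/(12 + 5) + 6)**2 = (1/17 + 6)**2 = (103/17)**2 = 10609/289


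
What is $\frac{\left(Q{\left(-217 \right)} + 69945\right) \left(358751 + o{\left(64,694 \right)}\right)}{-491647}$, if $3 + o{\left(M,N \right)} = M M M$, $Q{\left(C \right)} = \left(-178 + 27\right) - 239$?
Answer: $- \frac{43186143060}{491647} \approx -87840.0$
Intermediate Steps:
$Q{\left(C \right)} = -390$ ($Q{\left(C \right)} = -151 - 239 = -390$)
$o{\left(M,N \right)} = -3 + M^{3}$ ($o{\left(M,N \right)} = -3 + M M M = -3 + M^{2} M = -3 + M^{3}$)
$\frac{\left(Q{\left(-217 \right)} + 69945\right) \left(358751 + o{\left(64,694 \right)}\right)}{-491647} = \frac{\left(-390 + 69945\right) \left(358751 - \left(3 - 64^{3}\right)\right)}{-491647} = 69555 \left(358751 + \left(-3 + 262144\right)\right) \left(- \frac{1}{491647}\right) = 69555 \left(358751 + 262141\right) \left(- \frac{1}{491647}\right) = 69555 \cdot 620892 \left(- \frac{1}{491647}\right) = 43186143060 \left(- \frac{1}{491647}\right) = - \frac{43186143060}{491647}$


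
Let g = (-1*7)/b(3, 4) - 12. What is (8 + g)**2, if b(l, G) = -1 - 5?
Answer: 289/36 ≈ 8.0278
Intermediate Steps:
b(l, G) = -6
g = -65/6 (g = -1*7/(-6) - 12 = -7*(-1/6) - 12 = 7/6 - 12 = -65/6 ≈ -10.833)
(8 + g)**2 = (8 - 65/6)**2 = (-17/6)**2 = 289/36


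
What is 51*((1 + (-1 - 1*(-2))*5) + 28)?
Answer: 1734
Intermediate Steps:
51*((1 + (-1 - 1*(-2))*5) + 28) = 51*((1 + (-1 + 2)*5) + 28) = 51*((1 + 1*5) + 28) = 51*((1 + 5) + 28) = 51*(6 + 28) = 51*34 = 1734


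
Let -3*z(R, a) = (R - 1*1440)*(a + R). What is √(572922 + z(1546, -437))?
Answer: 2*√1200909/3 ≈ 730.57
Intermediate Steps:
z(R, a) = -(-1440 + R)*(R + a)/3 (z(R, a) = -(R - 1*1440)*(a + R)/3 = -(R - 1440)*(R + a)/3 = -(-1440 + R)*(R + a)/3)
√(572922 + z(1546, -437)) = √(572922 + (480*1546 + 480*(-437) - ⅓*1546² - ⅓*1546*(-437))) = √(572922 + (742080 - 209760 - ⅓*2390116 + 675602/3)) = √(572922 + (742080 - 209760 - 2390116/3 + 675602/3)) = √(572922 - 117554/3) = √(1601212/3) = 2*√1200909/3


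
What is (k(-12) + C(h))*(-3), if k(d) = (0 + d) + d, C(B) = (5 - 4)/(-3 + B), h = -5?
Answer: 579/8 ≈ 72.375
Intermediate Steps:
C(B) = 1/(-3 + B)
k(d) = 2*d (k(d) = d + d = 2*d)
(k(-12) + C(h))*(-3) = (2*(-12) + 1/(-3 - 5))*(-3) = (-24 + 1/(-8))*(-3) = (-24 - 1/8)*(-3) = -193/8*(-3) = 579/8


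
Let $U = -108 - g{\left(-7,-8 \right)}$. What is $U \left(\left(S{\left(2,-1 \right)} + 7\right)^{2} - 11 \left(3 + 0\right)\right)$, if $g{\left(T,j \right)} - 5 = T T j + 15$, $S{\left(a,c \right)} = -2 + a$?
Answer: $4224$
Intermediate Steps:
$g{\left(T,j \right)} = 20 + j T^{2}$ ($g{\left(T,j \right)} = 5 + \left(T T j + 15\right) = 5 + \left(T^{2} j + 15\right) = 5 + \left(j T^{2} + 15\right) = 5 + \left(15 + j T^{2}\right) = 20 + j T^{2}$)
$U = 264$ ($U = -108 - \left(20 - 8 \left(-7\right)^{2}\right) = -108 - \left(20 - 392\right) = -108 - -372 = -108 + 372 = 264$)
$U \left(\left(S{\left(2,-1 \right)} + 7\right)^{2} - 11 \left(3 + 0\right)\right) = 264 \left(\left(\left(-2 + 2\right) + 7\right)^{2} - 11 \left(3 + 0\right)\right) = 264 \left(\left(0 + 7\right)^{2} - 33\right) = 264 \left(7^{2} - 33\right) = 264 \left(49 - 33\right) = 264 \cdot 16 = 4224$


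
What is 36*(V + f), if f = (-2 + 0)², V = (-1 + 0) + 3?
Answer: 216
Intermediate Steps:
V = 2 (V = -1 + 3 = 2)
f = 4 (f = (-2)² = 4)
36*(V + f) = 36*(2 + 4) = 36*6 = 216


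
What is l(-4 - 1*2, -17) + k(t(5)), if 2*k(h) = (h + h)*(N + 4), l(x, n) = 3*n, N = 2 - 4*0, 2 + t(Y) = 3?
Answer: -45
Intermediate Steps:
t(Y) = 1 (t(Y) = -2 + 3 = 1)
N = 2 (N = 2 + 0 = 2)
k(h) = 6*h (k(h) = ((h + h)*(2 + 4))/2 = ((2*h)*6)/2 = (12*h)/2 = 6*h)
l(-4 - 1*2, -17) + k(t(5)) = 3*(-17) + 6*1 = -51 + 6 = -45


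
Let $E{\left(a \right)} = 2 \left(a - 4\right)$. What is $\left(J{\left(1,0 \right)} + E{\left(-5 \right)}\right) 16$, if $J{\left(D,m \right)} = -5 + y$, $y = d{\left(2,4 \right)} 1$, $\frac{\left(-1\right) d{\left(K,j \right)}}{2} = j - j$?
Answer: $-368$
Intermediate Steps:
$d{\left(K,j \right)} = 0$ ($d{\left(K,j \right)} = - 2 \left(j - j\right) = \left(-2\right) 0 = 0$)
$y = 0$ ($y = 0 \cdot 1 = 0$)
$E{\left(a \right)} = -8 + 2 a$ ($E{\left(a \right)} = 2 \left(-4 + a\right) = -8 + 2 a$)
$J{\left(D,m \right)} = -5$ ($J{\left(D,m \right)} = -5 + 0 = -5$)
$\left(J{\left(1,0 \right)} + E{\left(-5 \right)}\right) 16 = \left(-5 + \left(-8 + 2 \left(-5\right)\right)\right) 16 = \left(-5 - 18\right) 16 = \left(-23\right) 16 = -368$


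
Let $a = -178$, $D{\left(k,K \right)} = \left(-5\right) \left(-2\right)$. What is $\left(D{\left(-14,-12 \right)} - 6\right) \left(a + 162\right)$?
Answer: $-64$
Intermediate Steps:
$D{\left(k,K \right)} = 10$
$\left(D{\left(-14,-12 \right)} - 6\right) \left(a + 162\right) = \left(10 - 6\right) \left(-178 + 162\right) = 4 \left(-16\right) = -64$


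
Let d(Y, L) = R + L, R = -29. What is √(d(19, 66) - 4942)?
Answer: 3*I*√545 ≈ 70.036*I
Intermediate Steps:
d(Y, L) = -29 + L
√(d(19, 66) - 4942) = √((-29 + 66) - 4942) = √(37 - 4942) = √(-4905) = 3*I*√545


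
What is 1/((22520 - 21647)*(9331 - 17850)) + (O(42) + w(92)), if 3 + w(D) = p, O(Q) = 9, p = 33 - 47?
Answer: -59496697/7437087 ≈ -8.0000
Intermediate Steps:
p = -14
w(D) = -17 (w(D) = -3 - 14 = -17)
1/((22520 - 21647)*(9331 - 17850)) + (O(42) + w(92)) = 1/((22520 - 21647)*(9331 - 17850)) + (9 - 17) = 1/(873*(-8519)) - 8 = 1/(-7437087) - 8 = -1/7437087 - 8 = -59496697/7437087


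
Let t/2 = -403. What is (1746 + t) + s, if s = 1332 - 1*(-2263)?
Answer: 4535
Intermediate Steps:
t = -806 (t = 2*(-403) = -806)
s = 3595 (s = 1332 + 2263 = 3595)
(1746 + t) + s = (1746 - 806) + 3595 = 940 + 3595 = 4535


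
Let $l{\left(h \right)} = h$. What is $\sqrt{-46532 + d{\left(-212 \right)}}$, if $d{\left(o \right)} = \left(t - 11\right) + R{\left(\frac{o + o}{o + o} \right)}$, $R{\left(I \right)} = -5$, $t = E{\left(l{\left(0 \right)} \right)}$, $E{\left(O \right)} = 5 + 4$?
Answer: $3 i \sqrt{5171} \approx 215.73 i$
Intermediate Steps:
$E{\left(O \right)} = 9$
$t = 9$
$d{\left(o \right)} = -7$ ($d{\left(o \right)} = \left(9 - 11\right) - 5 = -2 - 5 = -7$)
$\sqrt{-46532 + d{\left(-212 \right)}} = \sqrt{-46532 - 7} = \sqrt{-46539} = 3 i \sqrt{5171}$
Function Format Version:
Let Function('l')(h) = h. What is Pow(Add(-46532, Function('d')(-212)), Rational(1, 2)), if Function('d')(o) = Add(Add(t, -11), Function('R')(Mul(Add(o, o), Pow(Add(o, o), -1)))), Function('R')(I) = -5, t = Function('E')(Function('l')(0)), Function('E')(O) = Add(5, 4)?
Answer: Mul(3, I, Pow(5171, Rational(1, 2))) ≈ Mul(215.73, I)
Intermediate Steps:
Function('E')(O) = 9
t = 9
Function('d')(o) = -7 (Function('d')(o) = Add(Add(9, -11), -5) = Add(-2, -5) = -7)
Pow(Add(-46532, Function('d')(-212)), Rational(1, 2)) = Pow(Add(-46532, -7), Rational(1, 2)) = Pow(-46539, Rational(1, 2)) = Mul(3, I, Pow(5171, Rational(1, 2)))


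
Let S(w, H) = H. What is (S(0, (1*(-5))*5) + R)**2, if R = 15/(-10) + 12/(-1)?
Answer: 5929/4 ≈ 1482.3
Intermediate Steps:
R = -27/2 (R = 15*(-1/10) + 12*(-1) = -3/2 - 12 = -27/2 ≈ -13.500)
(S(0, (1*(-5))*5) + R)**2 = ((1*(-5))*5 - 27/2)**2 = (-5*5 - 27/2)**2 = (-25 - 27/2)**2 = (-77/2)**2 = 5929/4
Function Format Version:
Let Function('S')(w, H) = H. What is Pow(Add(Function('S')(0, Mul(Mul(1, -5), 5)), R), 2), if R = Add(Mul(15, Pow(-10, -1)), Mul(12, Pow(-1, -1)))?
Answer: Rational(5929, 4) ≈ 1482.3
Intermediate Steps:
R = Rational(-27, 2) (R = Add(Mul(15, Rational(-1, 10)), Mul(12, -1)) = Add(Rational(-3, 2), -12) = Rational(-27, 2) ≈ -13.500)
Pow(Add(Function('S')(0, Mul(Mul(1, -5), 5)), R), 2) = Pow(Add(Mul(Mul(1, -5), 5), Rational(-27, 2)), 2) = Pow(Add(Mul(-5, 5), Rational(-27, 2)), 2) = Pow(Add(-25, Rational(-27, 2)), 2) = Pow(Rational(-77, 2), 2) = Rational(5929, 4)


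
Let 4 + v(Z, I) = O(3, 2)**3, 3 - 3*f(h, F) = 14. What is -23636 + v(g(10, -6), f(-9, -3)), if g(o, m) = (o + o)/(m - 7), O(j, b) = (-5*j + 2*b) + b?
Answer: -24369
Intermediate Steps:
O(j, b) = -5*j + 3*b
f(h, F) = -11/3 (f(h, F) = 1 - 1/3*14 = 1 - 14/3 = -11/3)
g(o, m) = 2*o/(-7 + m) (g(o, m) = (2*o)/(-7 + m) = 2*o/(-7 + m))
v(Z, I) = -733 (v(Z, I) = -4 + (-5*3 + 3*2)**3 = -4 + (-15 + 6)**3 = -4 + (-9)**3 = -4 - 729 = -733)
-23636 + v(g(10, -6), f(-9, -3)) = -23636 - 733 = -24369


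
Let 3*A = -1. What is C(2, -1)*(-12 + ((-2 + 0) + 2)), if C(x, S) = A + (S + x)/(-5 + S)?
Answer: 6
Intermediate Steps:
A = -⅓ (A = (⅓)*(-1) = -⅓ ≈ -0.33333)
C(x, S) = -⅓ + (S + x)/(-5 + S)
C(2, -1)*(-12 + ((-2 + 0) + 2)) = ((5 + 2*(-1) + 3*2)/(3*(-5 - 1)))*(-12 + ((-2 + 0) + 2)) = ((⅓)*(5 - 2 + 6)/(-6))*(-12 + (-2 + 2)) = ((⅓)*(-⅙)*9)*(-12 + 0) = -½*(-12) = 6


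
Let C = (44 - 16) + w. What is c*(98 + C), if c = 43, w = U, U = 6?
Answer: 5676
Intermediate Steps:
w = 6
C = 34 (C = (44 - 16) + 6 = 28 + 6 = 34)
c*(98 + C) = 43*(98 + 34) = 43*132 = 5676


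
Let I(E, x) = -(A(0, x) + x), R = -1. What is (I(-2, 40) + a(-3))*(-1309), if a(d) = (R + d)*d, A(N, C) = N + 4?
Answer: 41888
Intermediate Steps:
A(N, C) = 4 + N
a(d) = d*(-1 + d) (a(d) = (-1 + d)*d = d*(-1 + d))
I(E, x) = -4 - x (I(E, x) = -((4 + 0) + x) = -(4 + x) = -4 - x)
(I(-2, 40) + a(-3))*(-1309) = ((-4 - 1*40) - 3*(-1 - 3))*(-1309) = ((-4 - 40) - 3*(-4))*(-1309) = (-44 + 12)*(-1309) = -32*(-1309) = 41888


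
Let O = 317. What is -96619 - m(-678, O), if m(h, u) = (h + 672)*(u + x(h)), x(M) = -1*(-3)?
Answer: -94699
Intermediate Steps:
x(M) = 3
m(h, u) = (3 + u)*(672 + h) (m(h, u) = (h + 672)*(u + 3) = (672 + h)*(3 + u) = (3 + u)*(672 + h))
-96619 - m(-678, O) = -96619 - (2016 + 3*(-678) + 672*317 - 678*317) = -96619 - (2016 - 2034 + 213024 - 214926) = -96619 - 1*(-1920) = -96619 + 1920 = -94699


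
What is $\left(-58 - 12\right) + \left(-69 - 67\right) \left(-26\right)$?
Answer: $3466$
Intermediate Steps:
$\left(-58 - 12\right) + \left(-69 - 67\right) \left(-26\right) = -70 - -3536 = -70 + 3536 = 3466$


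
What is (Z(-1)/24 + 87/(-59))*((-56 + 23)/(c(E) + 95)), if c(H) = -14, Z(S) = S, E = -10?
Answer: 23617/38232 ≈ 0.61773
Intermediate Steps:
(Z(-1)/24 + 87/(-59))*((-56 + 23)/(c(E) + 95)) = (-1/24 + 87/(-59))*((-56 + 23)/(-14 + 95)) = (-1*1/24 + 87*(-1/59))*(-33/81) = (-1/24 - 87/59)*(-33*1/81) = -2147/1416*(-11/27) = 23617/38232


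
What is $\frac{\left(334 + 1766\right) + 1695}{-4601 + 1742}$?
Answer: $- \frac{1265}{953} \approx -1.3274$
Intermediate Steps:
$\frac{\left(334 + 1766\right) + 1695}{-4601 + 1742} = \frac{2100 + 1695}{-2859} = 3795 \left(- \frac{1}{2859}\right) = - \frac{1265}{953}$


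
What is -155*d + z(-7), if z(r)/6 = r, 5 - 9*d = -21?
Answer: -4408/9 ≈ -489.78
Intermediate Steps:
d = 26/9 (d = 5/9 - ⅑*(-21) = 5/9 + 7/3 = 26/9 ≈ 2.8889)
z(r) = 6*r
-155*d + z(-7) = -155*26/9 + 6*(-7) = -4030/9 - 42 = -4408/9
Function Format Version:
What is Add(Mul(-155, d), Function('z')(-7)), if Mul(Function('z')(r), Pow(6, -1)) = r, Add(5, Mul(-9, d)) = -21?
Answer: Rational(-4408, 9) ≈ -489.78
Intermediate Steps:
d = Rational(26, 9) (d = Add(Rational(5, 9), Mul(Rational(-1, 9), -21)) = Add(Rational(5, 9), Rational(7, 3)) = Rational(26, 9) ≈ 2.8889)
Function('z')(r) = Mul(6, r)
Add(Mul(-155, d), Function('z')(-7)) = Add(Mul(-155, Rational(26, 9)), Mul(6, -7)) = Add(Rational(-4030, 9), -42) = Rational(-4408, 9)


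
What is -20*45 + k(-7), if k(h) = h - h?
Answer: -900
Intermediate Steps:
k(h) = 0
-20*45 + k(-7) = -20*45 + 0 = -900 + 0 = -900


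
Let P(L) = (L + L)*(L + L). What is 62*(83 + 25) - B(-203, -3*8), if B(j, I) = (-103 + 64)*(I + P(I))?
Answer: 95616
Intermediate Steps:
P(L) = 4*L² (P(L) = (2*L)*(2*L) = 4*L²)
B(j, I) = -156*I² - 39*I (B(j, I) = (-103 + 64)*(I + 4*I²) = -39*(I + 4*I²) = -156*I² - 39*I)
62*(83 + 25) - B(-203, -3*8) = 62*(83 + 25) - 39*(-3*8)*(-1 - (-12)*8) = 62*108 - 39*(-24)*(-1 - 4*(-24)) = 6696 - 39*(-24)*(-1 + 96) = 6696 - 39*(-24)*95 = 6696 - 1*(-88920) = 6696 + 88920 = 95616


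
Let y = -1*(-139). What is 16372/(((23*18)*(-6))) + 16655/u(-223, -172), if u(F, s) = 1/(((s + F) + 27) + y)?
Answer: -2368494988/621 ≈ -3.8140e+6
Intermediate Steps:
y = 139
u(F, s) = 1/(166 + F + s) (u(F, s) = 1/(((s + F) + 27) + 139) = 1/(((F + s) + 27) + 139) = 1/((27 + F + s) + 139) = 1/(166 + F + s))
16372/(((23*18)*(-6))) + 16655/u(-223, -172) = 16372/(((23*18)*(-6))) + 16655/(1/(166 - 223 - 172)) = 16372/((414*(-6))) + 16655/(1/(-229)) = 16372/(-2484) + 16655/(-1/229) = 16372*(-1/2484) + 16655*(-229) = -4093/621 - 3813995 = -2368494988/621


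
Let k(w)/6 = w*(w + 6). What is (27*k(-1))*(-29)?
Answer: 23490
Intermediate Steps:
k(w) = 6*w*(6 + w) (k(w) = 6*(w*(w + 6)) = 6*(w*(6 + w)) = 6*w*(6 + w))
(27*k(-1))*(-29) = (27*(6*(-1)*(6 - 1)))*(-29) = (27*(6*(-1)*5))*(-29) = (27*(-30))*(-29) = -810*(-29) = 23490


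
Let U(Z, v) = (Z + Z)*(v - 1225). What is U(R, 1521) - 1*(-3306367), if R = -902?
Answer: 2772383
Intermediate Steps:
U(Z, v) = 2*Z*(-1225 + v) (U(Z, v) = (2*Z)*(-1225 + v) = 2*Z*(-1225 + v))
U(R, 1521) - 1*(-3306367) = 2*(-902)*(-1225 + 1521) - 1*(-3306367) = 2*(-902)*296 + 3306367 = -533984 + 3306367 = 2772383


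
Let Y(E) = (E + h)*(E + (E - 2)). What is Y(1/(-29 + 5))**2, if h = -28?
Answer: 283080625/82944 ≈ 3412.9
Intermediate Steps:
Y(E) = (-28 + E)*(-2 + 2*E) (Y(E) = (E - 28)*(E + (E - 2)) = (-28 + E)*(E + (-2 + E)) = (-28 + E)*(-2 + 2*E))
Y(1/(-29 + 5))**2 = (56 - 58/(-29 + 5) + 2*(1/(-29 + 5))**2)**2 = (56 - 58/(-24) + 2*(1/(-24))**2)**2 = (56 - 58*(-1/24) + 2*(-1/24)**2)**2 = (56 + 29/12 + 2*(1/576))**2 = (56 + 29/12 + 1/288)**2 = (16825/288)**2 = 283080625/82944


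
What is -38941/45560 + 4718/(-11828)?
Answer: -168886557/134720920 ≈ -1.2536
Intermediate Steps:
-38941/45560 + 4718/(-11828) = -38941*1/45560 + 4718*(-1/11828) = -38941/45560 - 2359/5914 = -168886557/134720920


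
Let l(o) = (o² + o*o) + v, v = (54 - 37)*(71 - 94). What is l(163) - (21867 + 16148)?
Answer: 14732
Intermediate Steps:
v = -391 (v = 17*(-23) = -391)
l(o) = -391 + 2*o² (l(o) = (o² + o*o) - 391 = (o² + o²) - 391 = 2*o² - 391 = -391 + 2*o²)
l(163) - (21867 + 16148) = (-391 + 2*163²) - (21867 + 16148) = (-391 + 2*26569) - 1*38015 = (-391 + 53138) - 38015 = 52747 - 38015 = 14732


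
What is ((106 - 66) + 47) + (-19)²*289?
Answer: 104416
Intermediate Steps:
((106 - 66) + 47) + (-19)²*289 = (40 + 47) + 361*289 = 87 + 104329 = 104416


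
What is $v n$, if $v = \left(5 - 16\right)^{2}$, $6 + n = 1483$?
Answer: $178717$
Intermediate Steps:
$n = 1477$ ($n = -6 + 1483 = 1477$)
$v = 121$ ($v = \left(5 - 16\right)^{2} = \left(-11\right)^{2} = 121$)
$v n = 121 \cdot 1477 = 178717$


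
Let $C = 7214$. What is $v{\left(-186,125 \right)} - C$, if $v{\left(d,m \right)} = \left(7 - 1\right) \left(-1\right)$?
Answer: $-7220$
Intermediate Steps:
$v{\left(d,m \right)} = -6$ ($v{\left(d,m \right)} = 6 \left(-1\right) = -6$)
$v{\left(-186,125 \right)} - C = -6 - 7214 = -7220$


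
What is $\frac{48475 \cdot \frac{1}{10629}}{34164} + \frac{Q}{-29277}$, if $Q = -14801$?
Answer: $\frac{597343760059}{1181259144468} \approx 0.50568$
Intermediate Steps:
$\frac{48475 \cdot \frac{1}{10629}}{34164} + \frac{Q}{-29277} = \frac{48475 \cdot \frac{1}{10629}}{34164} - \frac{14801}{-29277} = 48475 \cdot \frac{1}{10629} \cdot \frac{1}{34164} - - \frac{14801}{29277} = \frac{48475}{10629} \cdot \frac{1}{34164} + \frac{14801}{29277} = \frac{48475}{363129156} + \frac{14801}{29277} = \frac{597343760059}{1181259144468}$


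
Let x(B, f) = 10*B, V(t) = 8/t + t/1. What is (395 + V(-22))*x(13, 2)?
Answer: 532870/11 ≈ 48443.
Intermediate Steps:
V(t) = t + 8/t (V(t) = 8/t + t*1 = 8/t + t = t + 8/t)
(395 + V(-22))*x(13, 2) = (395 + (-22 + 8/(-22)))*(10*13) = (395 + (-22 + 8*(-1/22)))*130 = (395 + (-22 - 4/11))*130 = (395 - 246/11)*130 = (4099/11)*130 = 532870/11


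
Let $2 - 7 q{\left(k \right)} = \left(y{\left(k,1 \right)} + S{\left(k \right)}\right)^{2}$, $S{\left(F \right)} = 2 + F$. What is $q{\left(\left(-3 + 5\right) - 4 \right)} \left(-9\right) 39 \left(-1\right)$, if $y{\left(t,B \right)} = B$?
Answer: $\frac{351}{7} \approx 50.143$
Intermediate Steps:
$q{\left(k \right)} = \frac{2}{7} - \frac{\left(3 + k\right)^{2}}{7}$ ($q{\left(k \right)} = \frac{2}{7} - \frac{\left(1 + \left(2 + k\right)\right)^{2}}{7} = \frac{2}{7} - \frac{\left(3 + k\right)^{2}}{7}$)
$q{\left(\left(-3 + 5\right) - 4 \right)} \left(-9\right) 39 \left(-1\right) = \left(\frac{2}{7} - \frac{\left(3 + \left(\left(-3 + 5\right) - 4\right)\right)^{2}}{7}\right) \left(-9\right) 39 \left(-1\right) = \left(\frac{2}{7} - \frac{\left(3 + \left(2 - 4\right)\right)^{2}}{7}\right) \left(-9\right) 39 \left(-1\right) = \left(\frac{2}{7} - \frac{\left(3 - 2\right)^{2}}{7}\right) \left(-9\right) 39 \left(-1\right) = \left(\frac{2}{7} - \frac{1^{2}}{7}\right) \left(-9\right) 39 \left(-1\right) = \left(\frac{2}{7} - \frac{1}{7}\right) \left(-9\right) 39 \left(-1\right) = \frac{1}{7} \left(-9\right) 39 \left(-1\right) = \left(- \frac{9}{7}\right) 39 \left(-1\right) = \left(- \frac{351}{7}\right) \left(-1\right) = \frac{351}{7}$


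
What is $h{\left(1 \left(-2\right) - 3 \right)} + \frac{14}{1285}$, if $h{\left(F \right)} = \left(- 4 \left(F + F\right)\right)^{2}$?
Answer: $\frac{2056014}{1285} \approx 1600.0$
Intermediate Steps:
$h{\left(F \right)} = 64 F^{2}$ ($h{\left(F \right)} = \left(- 4 \cdot 2 F\right)^{2} = \left(- 8 F\right)^{2} = 64 F^{2}$)
$h{\left(1 \left(-2\right) - 3 \right)} + \frac{14}{1285} = 64 \left(1 \left(-2\right) - 3\right)^{2} + \frac{14}{1285} = 64 \left(-2 - 3\right)^{2} + 14 \cdot \frac{1}{1285} = 64 \left(-5\right)^{2} + \frac{14}{1285} = 64 \cdot 25 + \frac{14}{1285} = 1600 + \frac{14}{1285} = \frac{2056014}{1285}$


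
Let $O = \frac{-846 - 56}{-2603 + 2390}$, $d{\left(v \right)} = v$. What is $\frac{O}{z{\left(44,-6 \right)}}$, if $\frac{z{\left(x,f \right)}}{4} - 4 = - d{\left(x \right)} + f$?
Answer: $- \frac{451}{19596} \approx -0.023015$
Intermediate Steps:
$z{\left(x,f \right)} = 16 - 4 x + 4 f$ ($z{\left(x,f \right)} = 16 + 4 \left(- x + f\right) = 16 + 4 \left(f - x\right) = 16 + \left(- 4 x + 4 f\right) = 16 - 4 x + 4 f$)
$O = \frac{902}{213}$ ($O = - \frac{902}{-213} = \left(-902\right) \left(- \frac{1}{213}\right) = \frac{902}{213} \approx 4.2347$)
$\frac{O}{z{\left(44,-6 \right)}} = \frac{902}{213 \left(16 - 176 + 4 \left(-6\right)\right)} = \frac{902}{213 \left(16 - 176 - 24\right)} = \frac{902}{213 \left(-184\right)} = \frac{902}{213} \left(- \frac{1}{184}\right) = - \frac{451}{19596}$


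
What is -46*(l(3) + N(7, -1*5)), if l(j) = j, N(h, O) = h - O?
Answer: -690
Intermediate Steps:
-46*(l(3) + N(7, -1*5)) = -46*(3 + (7 - (-1)*5)) = -46*(3 + (7 - 1*(-5))) = -46*(3 + (7 + 5)) = -46*(3 + 12) = -46*15 = -690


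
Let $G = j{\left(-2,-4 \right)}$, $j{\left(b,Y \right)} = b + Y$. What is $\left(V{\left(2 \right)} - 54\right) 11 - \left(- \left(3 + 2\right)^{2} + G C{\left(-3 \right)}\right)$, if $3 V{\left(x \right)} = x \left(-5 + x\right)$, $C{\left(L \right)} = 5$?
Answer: $-561$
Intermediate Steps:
$V{\left(x \right)} = \frac{x \left(-5 + x\right)}{3}$
$j{\left(b,Y \right)} = Y + b$
$G = -6$ ($G = -4 - 2 = -6$)
$\left(V{\left(2 \right)} - 54\right) 11 - \left(- \left(3 + 2\right)^{2} + G C{\left(-3 \right)}\right) = \left(\frac{1}{3} \cdot 2 \left(-5 + 2\right) - 54\right) 11 + \left(\left(3 + 2\right)^{2} - \left(-6\right) 5\right) = \left(\frac{1}{3} \cdot 2 \left(-3\right) - 54\right) 11 + \left(5^{2} - -30\right) = \left(-2 - 54\right) 11 + \left(25 + 30\right) = \left(-56\right) 11 + 55 = -616 + 55 = -561$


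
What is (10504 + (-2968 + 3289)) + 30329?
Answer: 41154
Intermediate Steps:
(10504 + (-2968 + 3289)) + 30329 = (10504 + 321) + 30329 = 10825 + 30329 = 41154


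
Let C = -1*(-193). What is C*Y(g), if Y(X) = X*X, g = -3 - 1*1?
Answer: 3088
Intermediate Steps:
C = 193
g = -4 (g = -3 - 1 = -4)
Y(X) = X**2
C*Y(g) = 193*(-4)**2 = 193*16 = 3088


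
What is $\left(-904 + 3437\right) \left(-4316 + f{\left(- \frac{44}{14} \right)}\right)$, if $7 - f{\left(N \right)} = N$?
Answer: $- \frac{76347153}{7} \approx -1.0907 \cdot 10^{7}$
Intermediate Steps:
$f{\left(N \right)} = 7 - N$
$\left(-904 + 3437\right) \left(-4316 + f{\left(- \frac{44}{14} \right)}\right) = \left(-904 + 3437\right) \left(-4316 + \left(7 - - \frac{44}{14}\right)\right) = 2533 \left(-4316 + \left(7 - \left(-44\right) \frac{1}{14}\right)\right) = 2533 \left(-4316 + \left(7 - - \frac{22}{7}\right)\right) = 2533 \left(-4316 + \left(7 + \frac{22}{7}\right)\right) = 2533 \left(-4316 + \frac{71}{7}\right) = 2533 \left(- \frac{30141}{7}\right) = - \frac{76347153}{7}$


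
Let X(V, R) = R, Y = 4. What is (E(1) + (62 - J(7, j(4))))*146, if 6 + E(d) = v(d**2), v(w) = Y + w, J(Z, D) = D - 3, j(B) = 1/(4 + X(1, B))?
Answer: 37303/4 ≈ 9325.8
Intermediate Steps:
j(B) = 1/(4 + B)
J(Z, D) = -3 + D
v(w) = 4 + w
E(d) = -2 + d**2 (E(d) = -6 + (4 + d**2) = -2 + d**2)
(E(1) + (62 - J(7, j(4))))*146 = ((-2 + 1**2) + (62 - (-3 + 1/(4 + 4))))*146 = ((-2 + 1) + (62 - (-3 + 1/8)))*146 = (-1 + (62 - (-3 + 1/8)))*146 = (-1 + (62 - 1*(-23/8)))*146 = (-1 + (62 + 23/8))*146 = (-1 + 519/8)*146 = (511/8)*146 = 37303/4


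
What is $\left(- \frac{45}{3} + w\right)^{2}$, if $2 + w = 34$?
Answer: $289$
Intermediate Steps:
$w = 32$ ($w = -2 + 34 = 32$)
$\left(- \frac{45}{3} + w\right)^{2} = \left(- \frac{45}{3} + 32\right)^{2} = \left(\left(-45\right) \frac{1}{3} + 32\right)^{2} = \left(-15 + 32\right)^{2} = 17^{2} = 289$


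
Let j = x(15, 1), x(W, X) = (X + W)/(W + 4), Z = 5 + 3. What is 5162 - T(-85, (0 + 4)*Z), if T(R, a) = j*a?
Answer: 97566/19 ≈ 5135.1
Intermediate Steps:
Z = 8
x(W, X) = (W + X)/(4 + W)
j = 16/19 (j = (15 + 1)/(4 + 15) = 16/19 ≈ 0.84210)
T(R, a) = 16*a/19
5162 - T(-85, (0 + 4)*Z) = 5162 - 16*(0 + 4)*8/19 = 5162 - 16*4*8/19 = 5162 - 16*32/19 = 5162 - 1*512/19 = 5162 - 512/19 = 97566/19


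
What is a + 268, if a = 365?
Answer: 633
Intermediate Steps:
a + 268 = 365 + 268 = 633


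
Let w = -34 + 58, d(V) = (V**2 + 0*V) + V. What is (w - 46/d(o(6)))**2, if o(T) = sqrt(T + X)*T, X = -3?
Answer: 171733597/309123 + 116012*sqrt(3)/103041 ≈ 557.50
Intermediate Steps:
o(T) = T*sqrt(-3 + T) (o(T) = sqrt(T - 3)*T = sqrt(-3 + T)*T = T*sqrt(-3 + T))
d(V) = V + V**2 (d(V) = (V**2 + 0) + V = V**2 + V = V + V**2)
w = 24
(w - 46/d(o(6)))**2 = (24 - 46*1/(6*(1 + 6*sqrt(-3 + 6))*sqrt(-3 + 6)))**2 = (24 - 46*sqrt(3)/(18*(1 + 6*sqrt(3))))**2 = (24 - 23*sqrt(3)/(9*(1 + 6*sqrt(3))))**2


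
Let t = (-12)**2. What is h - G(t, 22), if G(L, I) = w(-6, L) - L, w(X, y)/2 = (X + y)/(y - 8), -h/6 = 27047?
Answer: -5512761/34 ≈ -1.6214e+5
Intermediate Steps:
t = 144
h = -162282 (h = -6*27047 = -162282)
w(X, y) = 2*(X + y)/(-8 + y) (w(X, y) = 2*((X + y)/(y - 8)) = 2*((X + y)/(-8 + y)) = 2*(X + y)/(-8 + y))
G(L, I) = -L + 2*(-6 + L)/(-8 + L) (G(L, I) = 2*(-6 + L)/(-8 + L) - L = -L + 2*(-6 + L)/(-8 + L))
h - G(t, 22) = -162282 - (-12 - 1*144**2 + 10*144)/(-8 + 144) = -162282 - (-12 - 1*20736 + 1440)/136 = -162282 - (-12 - 20736 + 1440)/136 = -162282 - (-19308)/136 = -162282 - 1*(-4827/34) = -162282 + 4827/34 = -5512761/34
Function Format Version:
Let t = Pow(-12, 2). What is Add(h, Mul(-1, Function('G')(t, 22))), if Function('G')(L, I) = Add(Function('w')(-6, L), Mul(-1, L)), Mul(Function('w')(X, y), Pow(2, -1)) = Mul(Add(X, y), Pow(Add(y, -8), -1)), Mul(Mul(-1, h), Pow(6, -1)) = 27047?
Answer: Rational(-5512761, 34) ≈ -1.6214e+5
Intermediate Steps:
t = 144
h = -162282 (h = Mul(-6, 27047) = -162282)
Function('w')(X, y) = Mul(2, Pow(Add(-8, y), -1), Add(X, y)) (Function('w')(X, y) = Mul(2, Mul(Add(X, y), Pow(Add(y, -8), -1))) = Mul(2, Mul(Add(X, y), Pow(Add(-8, y), -1))) = Mul(2, Mul(Pow(Add(-8, y), -1), Add(X, y))) = Mul(2, Pow(Add(-8, y), -1), Add(X, y)))
Function('G')(L, I) = Add(Mul(-1, L), Mul(2, Pow(Add(-8, L), -1), Add(-6, L))) (Function('G')(L, I) = Add(Mul(2, Pow(Add(-8, L), -1), Add(-6, L)), Mul(-1, L)) = Add(Mul(-1, L), Mul(2, Pow(Add(-8, L), -1), Add(-6, L))))
Add(h, Mul(-1, Function('G')(t, 22))) = Add(-162282, Mul(-1, Mul(Pow(Add(-8, 144), -1), Add(-12, Mul(-1, Pow(144, 2)), Mul(10, 144))))) = Add(-162282, Mul(-1, Mul(Pow(136, -1), Add(-12, Mul(-1, 20736), 1440)))) = Add(-162282, Mul(-1, Mul(Rational(1, 136), Add(-12, -20736, 1440)))) = Add(-162282, Mul(-1, Mul(Rational(1, 136), -19308))) = Add(-162282, Mul(-1, Rational(-4827, 34))) = Add(-162282, Rational(4827, 34)) = Rational(-5512761, 34)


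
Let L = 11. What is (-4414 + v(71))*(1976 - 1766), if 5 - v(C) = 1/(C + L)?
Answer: -37961595/41 ≈ -9.2589e+5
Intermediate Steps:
v(C) = 5 - 1/(11 + C) (v(C) = 5 - 1/(C + 11) = 5 - 1/(11 + C))
(-4414 + v(71))*(1976 - 1766) = (-4414 + (54 + 5*71)/(11 + 71))*(1976 - 1766) = (-4414 + (54 + 355)/82)*210 = (-4414 + (1/82)*409)*210 = (-4414 + 409/82)*210 = -361539/82*210 = -37961595/41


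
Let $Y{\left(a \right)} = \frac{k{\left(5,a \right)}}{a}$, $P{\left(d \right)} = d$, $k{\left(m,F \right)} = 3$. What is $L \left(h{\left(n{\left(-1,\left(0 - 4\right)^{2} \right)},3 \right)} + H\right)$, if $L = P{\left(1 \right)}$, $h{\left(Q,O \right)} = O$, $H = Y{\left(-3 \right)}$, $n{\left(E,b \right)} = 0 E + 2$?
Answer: $2$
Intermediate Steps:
$n{\left(E,b \right)} = 2$ ($n{\left(E,b \right)} = 0 + 2 = 2$)
$Y{\left(a \right)} = \frac{3}{a}$
$H = -1$ ($H = \frac{3}{-3} = 3 \left(- \frac{1}{3}\right) = -1$)
$L = 1$
$L \left(h{\left(n{\left(-1,\left(0 - 4\right)^{2} \right)},3 \right)} + H\right) = 1 \left(3 - 1\right) = 1 \cdot 2 = 2$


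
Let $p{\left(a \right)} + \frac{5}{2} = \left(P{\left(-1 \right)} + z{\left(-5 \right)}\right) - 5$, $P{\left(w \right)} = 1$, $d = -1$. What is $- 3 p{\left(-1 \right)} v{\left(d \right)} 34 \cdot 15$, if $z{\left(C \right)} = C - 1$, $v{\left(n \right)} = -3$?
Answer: $-57375$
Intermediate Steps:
$z{\left(C \right)} = -1 + C$
$p{\left(a \right)} = - \frac{25}{2}$ ($p{\left(a \right)} = - \frac{5}{2} + \left(\left(1 - 6\right) - 5\right) = - \frac{5}{2} - 10 = - \frac{25}{2}$)
$- 3 p{\left(-1 \right)} v{\left(d \right)} 34 \cdot 15 = \left(-3\right) \left(- \frac{25}{2}\right) \left(-3\right) 34 \cdot 15 = \frac{75}{2} \left(-3\right) 34 \cdot 15 = \left(- \frac{225}{2}\right) 34 \cdot 15 = \left(-3825\right) 15 = -57375$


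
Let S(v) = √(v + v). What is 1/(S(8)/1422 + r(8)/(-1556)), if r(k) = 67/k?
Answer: -8850528/22741 ≈ -389.19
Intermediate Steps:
S(v) = √2*√v (S(v) = √(2*v) = √2*√v)
1/(S(8)/1422 + r(8)/(-1556)) = 1/((√2*√8)/1422 + (67/8)/(-1556)) = 1/((√2*(2*√2))*(1/1422) + (67*(⅛))*(-1/1556)) = 1/(4*(1/1422) + (67/8)*(-1/1556)) = 1/(2/711 - 67/12448) = 1/(-22741/8850528) = -8850528/22741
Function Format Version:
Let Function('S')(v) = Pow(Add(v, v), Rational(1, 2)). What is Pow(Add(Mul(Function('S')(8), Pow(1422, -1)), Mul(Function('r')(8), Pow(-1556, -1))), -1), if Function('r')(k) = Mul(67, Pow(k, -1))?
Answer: Rational(-8850528, 22741) ≈ -389.19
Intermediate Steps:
Function('S')(v) = Mul(Pow(2, Rational(1, 2)), Pow(v, Rational(1, 2))) (Function('S')(v) = Pow(Mul(2, v), Rational(1, 2)) = Mul(Pow(2, Rational(1, 2)), Pow(v, Rational(1, 2))))
Pow(Add(Mul(Function('S')(8), Pow(1422, -1)), Mul(Function('r')(8), Pow(-1556, -1))), -1) = Pow(Add(Mul(Mul(Pow(2, Rational(1, 2)), Pow(8, Rational(1, 2))), Pow(1422, -1)), Mul(Mul(67, Pow(8, -1)), Pow(-1556, -1))), -1) = Pow(Add(Mul(Mul(Pow(2, Rational(1, 2)), Mul(2, Pow(2, Rational(1, 2)))), Rational(1, 1422)), Mul(Mul(67, Rational(1, 8)), Rational(-1, 1556))), -1) = Pow(Add(Mul(4, Rational(1, 1422)), Mul(Rational(67, 8), Rational(-1, 1556))), -1) = Pow(Add(Rational(2, 711), Rational(-67, 12448)), -1) = Pow(Rational(-22741, 8850528), -1) = Rational(-8850528, 22741)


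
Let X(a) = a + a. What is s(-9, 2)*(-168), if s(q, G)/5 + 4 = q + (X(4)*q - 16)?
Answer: 84840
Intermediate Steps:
X(a) = 2*a
s(q, G) = -100 + 45*q (s(q, G) = -20 + 5*(q + ((2*4)*q - 16)) = -20 + 5*(q + (8*q - 16)) = -20 + 5*(q + (-16 + 8*q)) = -20 + 5*(-16 + 9*q) = -20 + (-80 + 45*q) = -100 + 45*q)
s(-9, 2)*(-168) = (-100 + 45*(-9))*(-168) = (-100 - 405)*(-168) = -505*(-168) = 84840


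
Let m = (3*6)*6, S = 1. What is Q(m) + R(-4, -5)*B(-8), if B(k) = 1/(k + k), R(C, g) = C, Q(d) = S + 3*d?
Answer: 1301/4 ≈ 325.25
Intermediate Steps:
m = 108 (m = 18*6 = 108)
Q(d) = 1 + 3*d
B(k) = 1/(2*k)
Q(m) + R(-4, -5)*B(-8) = (1 + 3*108) - 2/(-8) = (1 + 324) - 2*(-1)/8 = 325 - 4*(-1/16) = 325 + ¼ = 1301/4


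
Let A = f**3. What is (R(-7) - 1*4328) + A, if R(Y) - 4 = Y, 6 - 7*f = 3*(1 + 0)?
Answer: -1485506/343 ≈ -4330.9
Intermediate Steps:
f = 3/7 (f = 6/7 - 3*(1 + 0)/7 = 6/7 - 3/7 = 3/7 ≈ 0.42857)
R(Y) = 4 + Y
A = 27/343 (A = (3/7)**3 = 27/343 ≈ 0.078717)
(R(-7) - 1*4328) + A = ((4 - 7) - 1*4328) + 27/343 = (-3 - 4328) + 27/343 = -4331 + 27/343 = -1485506/343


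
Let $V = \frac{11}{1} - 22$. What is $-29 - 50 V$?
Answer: $521$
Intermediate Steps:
$V = -11$ ($V = 11 \cdot 1 - 22 = 11 - 22 = -11$)
$-29 - 50 V = -29 - -550 = -29 + 550 = 521$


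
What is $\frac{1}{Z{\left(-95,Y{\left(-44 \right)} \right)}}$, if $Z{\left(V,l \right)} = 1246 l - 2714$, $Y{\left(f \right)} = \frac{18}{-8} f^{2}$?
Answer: $- \frac{1}{5430290} \approx -1.8415 \cdot 10^{-7}$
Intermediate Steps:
$Y{\left(f \right)} = - \frac{9 f^{2}}{4}$ ($Y{\left(f \right)} = 18 \left(- \frac{1}{8}\right) f^{2} = - \frac{9 f^{2}}{4}$)
$Z{\left(V,l \right)} = -2714 + 1246 l$
$\frac{1}{Z{\left(-95,Y{\left(-44 \right)} \right)}} = \frac{1}{-2714 + 1246 \left(- \frac{9 \left(-44\right)^{2}}{4}\right)} = \frac{1}{-2714 + 1246 \left(\left(- \frac{9}{4}\right) 1936\right)} = \frac{1}{-2714 + 1246 \left(-4356\right)} = \frac{1}{-2714 - 5427576} = \frac{1}{-5430290} = - \frac{1}{5430290}$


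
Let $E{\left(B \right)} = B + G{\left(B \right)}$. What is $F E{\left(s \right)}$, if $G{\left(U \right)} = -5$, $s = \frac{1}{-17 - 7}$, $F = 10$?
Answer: $- \frac{605}{12} \approx -50.417$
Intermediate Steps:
$s = - \frac{1}{24}$ ($s = \frac{1}{-24} = - \frac{1}{24} \approx -0.041667$)
$E{\left(B \right)} = -5 + B$ ($E{\left(B \right)} = B - 5 = -5 + B$)
$F E{\left(s \right)} = 10 \left(-5 - \frac{1}{24}\right) = 10 \left(- \frac{121}{24}\right) = - \frac{605}{12}$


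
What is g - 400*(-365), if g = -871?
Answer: 145129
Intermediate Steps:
g - 400*(-365) = -871 - 400*(-365) = -871 + 146000 = 145129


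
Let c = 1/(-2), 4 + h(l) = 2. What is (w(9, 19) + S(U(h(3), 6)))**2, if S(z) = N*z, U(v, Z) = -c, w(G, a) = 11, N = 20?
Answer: 441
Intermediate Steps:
h(l) = -2 (h(l) = -4 + 2 = -2)
c = -1/2 ≈ -0.50000
U(v, Z) = 1/2 (U(v, Z) = -1*(-1/2) = 1/2)
S(z) = 20*z
(w(9, 19) + S(U(h(3), 6)))**2 = (11 + 20*(1/2))**2 = (11 + 10)**2 = 21**2 = 441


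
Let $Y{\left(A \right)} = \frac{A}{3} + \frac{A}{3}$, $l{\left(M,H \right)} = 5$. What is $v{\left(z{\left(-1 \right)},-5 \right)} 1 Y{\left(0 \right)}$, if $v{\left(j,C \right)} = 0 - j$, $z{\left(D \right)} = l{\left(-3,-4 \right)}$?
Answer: $0$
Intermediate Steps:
$z{\left(D \right)} = 5$
$v{\left(j,C \right)} = - j$
$Y{\left(A \right)} = \frac{2 A}{3}$ ($Y{\left(A \right)} = A \frac{1}{3} + A \frac{1}{3} = \frac{A}{3} + \frac{A}{3} = \frac{2 A}{3}$)
$v{\left(z{\left(-1 \right)},-5 \right)} 1 Y{\left(0 \right)} = \left(-1\right) 5 \cdot 1 \cdot \frac{2}{3} \cdot 0 = \left(-5\right) 1 \cdot 0 = \left(-5\right) 0 = 0$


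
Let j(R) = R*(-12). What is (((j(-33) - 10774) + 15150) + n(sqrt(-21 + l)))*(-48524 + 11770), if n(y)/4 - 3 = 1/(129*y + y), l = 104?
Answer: -175831136 - 73508*sqrt(83)/5395 ≈ -1.7583e+8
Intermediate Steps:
j(R) = -12*R
n(y) = 12 + 2/(65*y) (n(y) = 12 + 4/(129*y + y) = 12 + 4/((130*y)) = 12 + 4*(1/(130*y)) = 12 + 2/(65*y))
(((j(-33) - 10774) + 15150) + n(sqrt(-21 + l)))*(-48524 + 11770) = (((-12*(-33) - 10774) + 15150) + (12 + 2/(65*(sqrt(-21 + 104)))))*(-48524 + 11770) = (((396 - 10774) + 15150) + (12 + 2/(65*(sqrt(83)))))*(-36754) = ((-10378 + 15150) + (12 + 2*(sqrt(83)/83)/65))*(-36754) = (4772 + (12 + 2*sqrt(83)/5395))*(-36754) = (4784 + 2*sqrt(83)/5395)*(-36754) = -175831136 - 73508*sqrt(83)/5395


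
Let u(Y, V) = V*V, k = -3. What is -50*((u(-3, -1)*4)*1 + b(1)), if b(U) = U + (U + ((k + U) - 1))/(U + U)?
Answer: -200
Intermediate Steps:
u(Y, V) = V**2
b(U) = U + (-4 + 2*U)/(2*U) (b(U) = U + (U + ((-3 + U) - 1))/(U + U) = U + (U + (-4 + U))/((2*U)) = U + (-4 + 2*U)*(1/(2*U)) = U + (-4 + 2*U)/(2*U))
-50*((u(-3, -1)*4)*1 + b(1)) = -50*(((-1)**2*4)*1 + (1 + 1 - 2/1)) = -50*((1*4)*1 + (1 + 1 - 2*1)) = -50*(4*1 + (1 + 1 - 2)) = -50*(4 + 0) = -50*4 = -200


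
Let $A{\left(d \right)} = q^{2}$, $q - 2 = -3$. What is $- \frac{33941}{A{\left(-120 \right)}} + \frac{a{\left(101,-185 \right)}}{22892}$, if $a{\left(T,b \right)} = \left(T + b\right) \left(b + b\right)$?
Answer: $- \frac{194236573}{5723} \approx -33940.0$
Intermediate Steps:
$q = -1$ ($q = 2 - 3 = -1$)
$A{\left(d \right)} = 1$ ($A{\left(d \right)} = \left(-1\right)^{2} = 1$)
$a{\left(T,b \right)} = 2 b \left(T + b\right)$ ($a{\left(T,b \right)} = \left(T + b\right) 2 b = 2 b \left(T + b\right)$)
$- \frac{33941}{A{\left(-120 \right)}} + \frac{a{\left(101,-185 \right)}}{22892} = - \frac{33941}{1} + \frac{2 \left(-185\right) \left(101 - 185\right)}{22892} = \left(-33941\right) 1 + 2 \left(-185\right) \left(-84\right) \frac{1}{22892} = -33941 + 31080 \cdot \frac{1}{22892} = -33941 + \frac{7770}{5723} = - \frac{194236573}{5723}$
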